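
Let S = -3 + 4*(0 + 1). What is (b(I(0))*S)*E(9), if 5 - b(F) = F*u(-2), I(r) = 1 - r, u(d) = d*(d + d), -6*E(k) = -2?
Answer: -1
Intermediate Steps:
E(k) = ⅓ (E(k) = -⅙*(-2) = ⅓)
u(d) = 2*d² (u(d) = d*(2*d) = 2*d²)
b(F) = 5 - 8*F (b(F) = 5 - F*2*(-2)² = 5 - F*2*4 = 5 - F*8 = 5 - 8*F)
S = 1 (S = -3 + 4*1 = -3 + 4 = 1)
(b(I(0))*S)*E(9) = ((5 - 8*(1 - 1*0))*1)*(⅓) = ((5 - 8*(1 + 0))*1)*(⅓) = ((5 - 8*1)*1)*(⅓) = ((5 - 8)*1)*(⅓) = -3*1*(⅓) = -3*⅓ = -1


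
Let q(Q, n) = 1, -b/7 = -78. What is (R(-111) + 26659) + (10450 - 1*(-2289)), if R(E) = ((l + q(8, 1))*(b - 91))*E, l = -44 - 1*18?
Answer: 3120203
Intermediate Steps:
b = 546 (b = -7*(-78) = 546)
l = -62 (l = -44 - 18 = -62)
R(E) = -27755*E (R(E) = ((-62 + 1)*(546 - 91))*E = (-61*455)*E = -27755*E)
(R(-111) + 26659) + (10450 - 1*(-2289)) = (-27755*(-111) + 26659) + (10450 - 1*(-2289)) = (3080805 + 26659) + (10450 + 2289) = 3107464 + 12739 = 3120203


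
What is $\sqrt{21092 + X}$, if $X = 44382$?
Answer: $\sqrt{65474} \approx 255.88$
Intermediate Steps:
$\sqrt{21092 + X} = \sqrt{21092 + 44382} = \sqrt{65474}$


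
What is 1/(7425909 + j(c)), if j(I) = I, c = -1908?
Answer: 1/7424001 ≈ 1.3470e-7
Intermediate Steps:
1/(7425909 + j(c)) = 1/(7425909 - 1908) = 1/7424001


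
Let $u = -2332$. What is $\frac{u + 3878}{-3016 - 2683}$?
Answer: $- \frac{1546}{5699} \approx -0.27128$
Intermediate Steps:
$\frac{u + 3878}{-3016 - 2683} = \frac{-2332 + 3878}{-3016 - 2683} = \frac{1546}{-5699} = 1546 \left(- \frac{1}{5699}\right) = - \frac{1546}{5699}$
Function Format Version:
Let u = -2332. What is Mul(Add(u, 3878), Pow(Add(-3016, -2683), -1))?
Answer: Rational(-1546, 5699) ≈ -0.27128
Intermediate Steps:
Mul(Add(u, 3878), Pow(Add(-3016, -2683), -1)) = Mul(Add(-2332, 3878), Pow(Add(-3016, -2683), -1)) = Mul(1546, Pow(-5699, -1)) = Mul(1546, Rational(-1, 5699)) = Rational(-1546, 5699)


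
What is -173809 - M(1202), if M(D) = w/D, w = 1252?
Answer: -104459835/601 ≈ -1.7381e+5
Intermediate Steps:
M(D) = 1252/D
-173809 - M(1202) = -173809 - 1252/1202 = -173809 - 1*626/601 = -173809 - 626/601 = -104459835/601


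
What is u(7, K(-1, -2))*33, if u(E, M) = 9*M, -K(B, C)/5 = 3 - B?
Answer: -5940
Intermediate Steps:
K(B, C) = -15 + 5*B (K(B, C) = -5*(3 - B) = -15 + 5*B)
u(7, K(-1, -2))*33 = (9*(-15 + 5*(-1)))*33 = (9*(-15 - 5))*33 = (9*(-20))*33 = -180*33 = -5940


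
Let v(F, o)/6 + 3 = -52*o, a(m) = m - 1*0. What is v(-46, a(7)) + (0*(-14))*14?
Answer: -2202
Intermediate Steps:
a(m) = m (a(m) = m + 0 = m)
v(F, o) = -18 - 312*o (v(F, o) = -18 + 6*(-52*o) = -18 - 312*o)
v(-46, a(7)) + (0*(-14))*14 = (-18 - 312*7) + (0*(-14))*14 = (-18 - 2184) + 0*14 = -2202 + 0 = -2202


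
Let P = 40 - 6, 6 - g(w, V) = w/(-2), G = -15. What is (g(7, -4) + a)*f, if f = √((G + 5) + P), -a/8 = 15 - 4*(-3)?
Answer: -413*√6 ≈ -1011.6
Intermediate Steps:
g(w, V) = 6 + w/2 (g(w, V) = 6 - w/(-2) = 6 - w*(-1)/2 = 6 - (-1)*w/2 = 6 + w/2)
a = -216 (a = -8*(15 - 4*(-3)) = -8*(15 - 1*(-12)) = -8*(15 + 12) = -8*27 = -216)
P = 34
f = 2*√6 (f = √((-15 + 5) + 34) = √(-10 + 34) = √24 = 2*√6 ≈ 4.8990)
(g(7, -4) + a)*f = ((6 + (½)*7) - 216)*(2*√6) = ((6 + 7/2) - 216)*(2*√6) = (19/2 - 216)*(2*√6) = -413*√6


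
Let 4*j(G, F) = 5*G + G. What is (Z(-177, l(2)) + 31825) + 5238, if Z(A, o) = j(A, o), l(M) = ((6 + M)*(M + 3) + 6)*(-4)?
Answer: 73595/2 ≈ 36798.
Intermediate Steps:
j(G, F) = 3*G/2 (j(G, F) = (5*G + G)/4 = (6*G)/4 = 3*G/2)
l(M) = -24 - 4*(3 + M)*(6 + M) (l(M) = ((6 + M)*(3 + M) + 6)*(-4) = ((3 + M)*(6 + M) + 6)*(-4) = (6 + (3 + M)*(6 + M))*(-4) = -24 - 4*(3 + M)*(6 + M))
Z(A, o) = 3*A/2
(Z(-177, l(2)) + 31825) + 5238 = ((3/2)*(-177) + 31825) + 5238 = (-531/2 + 31825) + 5238 = 63119/2 + 5238 = 73595/2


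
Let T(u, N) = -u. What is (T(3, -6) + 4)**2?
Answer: 1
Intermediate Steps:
(T(3, -6) + 4)**2 = (-1*3 + 4)**2 = (-3 + 4)**2 = 1**2 = 1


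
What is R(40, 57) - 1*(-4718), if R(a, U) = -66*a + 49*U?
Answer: 4871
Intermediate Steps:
R(40, 57) - 1*(-4718) = (-66*40 + 49*57) - 1*(-4718) = (-2640 + 2793) + 4718 = 153 + 4718 = 4871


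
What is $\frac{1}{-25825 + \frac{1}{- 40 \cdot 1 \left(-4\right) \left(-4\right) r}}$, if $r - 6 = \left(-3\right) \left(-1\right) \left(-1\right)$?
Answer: $- \frac{1920}{49584001} \approx -3.8722 \cdot 10^{-5}$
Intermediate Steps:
$r = 3$ ($r = 6 + \left(-3\right) \left(-1\right) \left(-1\right) = 6 + 3 \left(-1\right) = 6 - 3 = 3$)
$\frac{1}{-25825 + \frac{1}{- 40 \cdot 1 \left(-4\right) \left(-4\right) r}} = \frac{1}{-25825 + \frac{1}{- 40 \cdot 1 \left(-4\right) \left(-4\right) 3}} = \frac{1}{-25825 + \frac{1}{- 40 \left(\left(-4\right) \left(-4\right)\right) 3}} = \frac{1}{-25825 + \frac{1}{\left(-40\right) 16 \cdot 3}} = \frac{1}{-25825 + \frac{1}{\left(-640\right) 3}} = \frac{1}{-25825 + \frac{1}{-1920}} = \frac{1}{-25825 - \frac{1}{1920}} = \frac{1}{- \frac{49584001}{1920}} = - \frac{1920}{49584001}$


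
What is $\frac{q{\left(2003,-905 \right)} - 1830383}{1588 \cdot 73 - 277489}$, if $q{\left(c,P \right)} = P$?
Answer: $\frac{1831288}{161565} \approx 11.335$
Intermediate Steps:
$\frac{q{\left(2003,-905 \right)} - 1830383}{1588 \cdot 73 - 277489} = \frac{-905 - 1830383}{1588 \cdot 73 - 277489} = - \frac{1831288}{115924 - 277489} = - \frac{1831288}{-161565} = \left(-1831288\right) \left(- \frac{1}{161565}\right) = \frac{1831288}{161565}$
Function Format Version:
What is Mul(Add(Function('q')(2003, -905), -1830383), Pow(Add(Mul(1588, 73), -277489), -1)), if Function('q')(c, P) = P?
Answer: Rational(1831288, 161565) ≈ 11.335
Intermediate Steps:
Mul(Add(Function('q')(2003, -905), -1830383), Pow(Add(Mul(1588, 73), -277489), -1)) = Mul(Add(-905, -1830383), Pow(Add(Mul(1588, 73), -277489), -1)) = Mul(-1831288, Pow(Add(115924, -277489), -1)) = Mul(-1831288, Pow(-161565, -1)) = Mul(-1831288, Rational(-1, 161565)) = Rational(1831288, 161565)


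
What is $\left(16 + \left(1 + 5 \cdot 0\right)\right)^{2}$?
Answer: $289$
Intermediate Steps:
$\left(16 + \left(1 + 5 \cdot 0\right)\right)^{2} = \left(16 + \left(1 + 0\right)\right)^{2} = \left(16 + 1\right)^{2} = 17^{2} = 289$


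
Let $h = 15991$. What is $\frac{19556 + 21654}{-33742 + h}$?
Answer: $- \frac{41210}{17751} \approx -2.3216$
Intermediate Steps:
$\frac{19556 + 21654}{-33742 + h} = \frac{19556 + 21654}{-33742 + 15991} = \frac{41210}{-17751} = 41210 \left(- \frac{1}{17751}\right) = - \frac{41210}{17751}$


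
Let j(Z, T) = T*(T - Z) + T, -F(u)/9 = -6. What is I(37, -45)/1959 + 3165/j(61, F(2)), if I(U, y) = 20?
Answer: -688195/70524 ≈ -9.7583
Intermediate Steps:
F(u) = 54 (F(u) = -9*(-6) = 54)
j(Z, T) = T + T*(T - Z)
I(37, -45)/1959 + 3165/j(61, F(2)) = 20/1959 + 3165/((54*(1 + 54 - 1*61))) = 20*(1/1959) + 3165/((54*(1 + 54 - 61))) = 20/1959 + 3165/((54*(-6))) = 20/1959 + 3165/(-324) = 20/1959 + 3165*(-1/324) = 20/1959 - 1055/108 = -688195/70524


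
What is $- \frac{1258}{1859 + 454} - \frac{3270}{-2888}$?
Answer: $\frac{1965203}{3339972} \approx 0.58839$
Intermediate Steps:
$- \frac{1258}{1859 + 454} - \frac{3270}{-2888} = - \frac{1258}{2313} - - \frac{1635}{1444} = \left(-1258\right) \frac{1}{2313} + \frac{1635}{1444} = - \frac{1258}{2313} + \frac{1635}{1444} = \frac{1965203}{3339972}$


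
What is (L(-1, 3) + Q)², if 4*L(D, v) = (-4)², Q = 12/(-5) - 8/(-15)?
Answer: 1024/225 ≈ 4.5511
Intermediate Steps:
Q = -28/15 (Q = 12*(-⅕) - 8*(-1/15) = -12/5 + 8/15 = -28/15 ≈ -1.8667)
L(D, v) = 4 (L(D, v) = (¼)*(-4)² = (¼)*16 = 4)
(L(-1, 3) + Q)² = (4 - 28/15)² = (32/15)² = 1024/225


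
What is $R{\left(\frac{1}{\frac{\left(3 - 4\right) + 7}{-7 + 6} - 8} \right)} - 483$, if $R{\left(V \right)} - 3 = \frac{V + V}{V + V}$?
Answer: $-479$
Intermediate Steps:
$R{\left(V \right)} = 4$ ($R{\left(V \right)} = 3 + \frac{V + V}{V + V} = 3 + \frac{2 V}{2 V} = 3 + 2 V \frac{1}{2 V} = 3 + 1 = 4$)
$R{\left(\frac{1}{\frac{\left(3 - 4\right) + 7}{-7 + 6} - 8} \right)} - 483 = 4 - 483 = -479$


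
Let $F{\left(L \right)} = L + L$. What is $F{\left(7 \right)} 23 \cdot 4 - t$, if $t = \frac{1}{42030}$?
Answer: $\frac{54134639}{42030} \approx 1288.0$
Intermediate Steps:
$F{\left(L \right)} = 2 L$
$t = \frac{1}{42030} \approx 2.3793 \cdot 10^{-5}$
$F{\left(7 \right)} 23 \cdot 4 - t = 2 \cdot 7 \cdot 23 \cdot 4 - \frac{1}{42030} = 14 \cdot 23 \cdot 4 - \frac{1}{42030} = 322 \cdot 4 - \frac{1}{42030} = 1288 - \frac{1}{42030} = \frac{54134639}{42030}$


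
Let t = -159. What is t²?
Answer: 25281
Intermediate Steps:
t² = (-159)² = 25281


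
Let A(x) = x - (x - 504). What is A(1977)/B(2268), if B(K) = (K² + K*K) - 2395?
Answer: 504/10285253 ≈ 4.9002e-5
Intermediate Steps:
A(x) = 504 (A(x) = x - (-504 + x) = x + (504 - x) = 504)
B(K) = -2395 + 2*K² (B(K) = (K² + K²) - 2395 = 2*K² - 2395 = -2395 + 2*K²)
A(1977)/B(2268) = 504/(-2395 + 2*2268²) = 504/(-2395 + 2*5143824) = 504/(-2395 + 10287648) = 504/10285253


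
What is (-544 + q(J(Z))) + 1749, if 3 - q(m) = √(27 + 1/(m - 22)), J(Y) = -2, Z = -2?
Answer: 1208 - √3882/12 ≈ 1202.8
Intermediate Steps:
q(m) = 3 - √(27 + 1/(-22 + m)) (q(m) = 3 - √(27 + 1/(m - 22)) = 3 - √(27 + 1/(-22 + m)))
(-544 + q(J(Z))) + 1749 = (-544 + (3 - √((-593 + 27*(-2))/(-22 - 2)))) + 1749 = (-544 + (3 - √((-593 - 54)/(-24)))) + 1749 = (-544 + (3 - √(-1/24*(-647)))) + 1749 = (-544 + (3 - √(647/24))) + 1749 = (-544 + (3 - √3882/12)) + 1749 = (-541 - √3882/12) + 1749 = 1208 - √3882/12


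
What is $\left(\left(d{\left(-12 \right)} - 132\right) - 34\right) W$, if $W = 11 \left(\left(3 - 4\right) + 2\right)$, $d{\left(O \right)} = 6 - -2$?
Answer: $-1738$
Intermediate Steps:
$d{\left(O \right)} = 8$ ($d{\left(O \right)} = 6 + 2 = 8$)
$W = 11$ ($W = 11 \left(\left(3 - 4\right) + 2\right) = 11 \left(-1 + 2\right) = 11 \cdot 1 = 11$)
$\left(\left(d{\left(-12 \right)} - 132\right) - 34\right) W = \left(\left(8 - 132\right) - 34\right) 11 = \left(-124 - 34\right) 11 = \left(-158\right) 11 = -1738$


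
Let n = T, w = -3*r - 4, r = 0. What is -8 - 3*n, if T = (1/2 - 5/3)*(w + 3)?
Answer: -23/2 ≈ -11.500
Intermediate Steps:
w = -4 (w = -3*0 - 4 = 0 - 4 = -4)
T = 7/6 (T = (1/2 - 5/3)*(-4 + 3) = (1*(½) - 5*⅓)*(-1) = (½ - 5/3)*(-1) = -7/6*(-1) = 7/6 ≈ 1.1667)
n = 7/6 ≈ 1.1667
-8 - 3*n = -8 - 3*7/6 = -8 - 7/2 = -23/2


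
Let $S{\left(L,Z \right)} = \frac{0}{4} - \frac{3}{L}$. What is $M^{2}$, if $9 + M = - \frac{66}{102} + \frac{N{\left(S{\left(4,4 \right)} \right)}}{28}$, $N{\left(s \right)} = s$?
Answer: $\frac{339259561}{3625216} \approx 93.583$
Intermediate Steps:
$S{\left(L,Z \right)} = - \frac{3}{L}$ ($S{\left(L,Z \right)} = 0 \cdot \frac{1}{4} - \frac{3}{L} = 0 - \frac{3}{L} = - \frac{3}{L}$)
$M = - \frac{18419}{1904}$ ($M = -9 - \left(\frac{11}{17} - \frac{\left(-3\right) \frac{1}{4}}{28}\right) = -9 - \left(\frac{11}{17} - \left(-3\right) \frac{1}{4} \cdot \frac{1}{28}\right) = -9 - \frac{1283}{1904} = - \frac{18419}{1904} \approx -9.6738$)
$M^{2} = \left(- \frac{18419}{1904}\right)^{2} = \frac{339259561}{3625216}$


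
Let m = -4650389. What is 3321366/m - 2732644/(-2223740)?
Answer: 1330500792419/2585314008715 ≈ 0.51464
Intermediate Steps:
3321366/m - 2732644/(-2223740) = 3321366/(-4650389) - 2732644/(-2223740) = 3321366*(-1/4650389) - 2732644*(-1/2223740) = -3321366/4650389 + 683161/555935 = 1330500792419/2585314008715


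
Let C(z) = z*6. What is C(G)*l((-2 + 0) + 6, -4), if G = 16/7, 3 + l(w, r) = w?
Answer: 96/7 ≈ 13.714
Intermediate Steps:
l(w, r) = -3 + w
G = 16/7 (G = 16*(⅐) = 16/7 ≈ 2.2857)
C(z) = 6*z
C(G)*l((-2 + 0) + 6, -4) = (6*(16/7))*(-3 + ((-2 + 0) + 6)) = 96*(-3 + (-2 + 6))/7 = 96*(-3 + 4)/7 = (96/7)*1 = 96/7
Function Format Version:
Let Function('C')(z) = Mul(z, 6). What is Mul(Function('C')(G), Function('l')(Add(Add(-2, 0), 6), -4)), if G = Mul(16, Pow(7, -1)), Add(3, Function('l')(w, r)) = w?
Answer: Rational(96, 7) ≈ 13.714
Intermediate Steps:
Function('l')(w, r) = Add(-3, w)
G = Rational(16, 7) (G = Mul(16, Rational(1, 7)) = Rational(16, 7) ≈ 2.2857)
Function('C')(z) = Mul(6, z)
Mul(Function('C')(G), Function('l')(Add(Add(-2, 0), 6), -4)) = Mul(Mul(6, Rational(16, 7)), Add(-3, Add(Add(-2, 0), 6))) = Mul(Rational(96, 7), Add(-3, Add(-2, 6))) = Mul(Rational(96, 7), Add(-3, 4)) = Mul(Rational(96, 7), 1) = Rational(96, 7)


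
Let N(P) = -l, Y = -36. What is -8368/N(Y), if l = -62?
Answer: -4184/31 ≈ -134.97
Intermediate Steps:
N(P) = 62 (N(P) = -1*(-62) = 62)
-8368/N(Y) = -8368/62 = -8368*1/62 = -4184/31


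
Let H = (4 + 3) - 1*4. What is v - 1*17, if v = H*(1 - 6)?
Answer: -32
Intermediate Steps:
H = 3 (H = 7 - 4 = 3)
v = -15 (v = 3*(1 - 6) = 3*(-5) = -15)
v - 1*17 = -15 - 1*17 = -15 - 17 = -32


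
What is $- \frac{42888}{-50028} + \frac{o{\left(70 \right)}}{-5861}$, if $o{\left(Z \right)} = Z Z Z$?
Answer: $- \frac{1409019786}{24434509} \approx -57.665$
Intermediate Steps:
$o{\left(Z \right)} = Z^{3}$ ($o{\left(Z \right)} = Z^{2} Z = Z^{3}$)
$- \frac{42888}{-50028} + \frac{o{\left(70 \right)}}{-5861} = - \frac{42888}{-50028} + \frac{70^{3}}{-5861} = \left(-42888\right) \left(- \frac{1}{50028}\right) + 343000 \left(- \frac{1}{5861}\right) = \frac{3574}{4169} - \frac{343000}{5861} = - \frac{1409019786}{24434509}$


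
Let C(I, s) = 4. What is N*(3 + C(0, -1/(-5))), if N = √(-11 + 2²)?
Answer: 7*I*√7 ≈ 18.52*I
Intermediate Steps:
N = I*√7 (N = √(-11 + 4) = √(-7) = I*√7 ≈ 2.6458*I)
N*(3 + C(0, -1/(-5))) = (I*√7)*(3 + 4) = (I*√7)*7 = 7*I*√7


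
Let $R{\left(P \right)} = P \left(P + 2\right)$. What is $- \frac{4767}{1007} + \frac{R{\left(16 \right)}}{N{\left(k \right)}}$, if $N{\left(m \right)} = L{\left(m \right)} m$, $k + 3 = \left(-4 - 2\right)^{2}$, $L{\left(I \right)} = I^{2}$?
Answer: $- \frac{19002407}{4020951} \approx -4.7258$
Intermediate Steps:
$k = 33$ ($k = -3 + \left(-4 - 2\right)^{2} = -3 + \left(-6\right)^{2} = -3 + 36 = 33$)
$R{\left(P \right)} = P \left(2 + P\right)$
$N{\left(m \right)} = m^{3}$ ($N{\left(m \right)} = m^{2} m = m^{3}$)
$- \frac{4767}{1007} + \frac{R{\left(16 \right)}}{N{\left(k \right)}} = - \frac{4767}{1007} + \frac{16 \left(2 + 16\right)}{33^{3}} = \left(-4767\right) \frac{1}{1007} + \frac{16 \cdot 18}{35937} = - \frac{4767}{1007} + 288 \cdot \frac{1}{35937} = - \frac{4767}{1007} + \frac{32}{3993} = - \frac{19002407}{4020951}$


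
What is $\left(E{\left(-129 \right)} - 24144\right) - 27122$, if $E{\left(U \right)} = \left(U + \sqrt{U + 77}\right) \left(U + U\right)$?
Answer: $-17984 - 516 i \sqrt{13} \approx -17984.0 - 1860.5 i$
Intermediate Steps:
$E{\left(U \right)} = 2 U \left(U + \sqrt{77 + U}\right)$ ($E{\left(U \right)} = \left(U + \sqrt{77 + U}\right) 2 U = 2 U \left(U + \sqrt{77 + U}\right)$)
$\left(E{\left(-129 \right)} - 24144\right) - 27122 = \left(2 \left(-129\right) \left(-129 + \sqrt{77 - 129}\right) - 24144\right) - 27122 = \left(2 \left(-129\right) \left(-129 + \sqrt{-52}\right) - 24144\right) - 27122 = \left(2 \left(-129\right) \left(-129 + 2 i \sqrt{13}\right) - 24144\right) - 27122 = \left(\left(33282 - 516 i \sqrt{13}\right) - 24144\right) - 27122 = \left(9138 - 516 i \sqrt{13}\right) - 27122 = -17984 - 516 i \sqrt{13}$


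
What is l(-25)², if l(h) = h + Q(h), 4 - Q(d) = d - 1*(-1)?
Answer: 9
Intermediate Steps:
Q(d) = 3 - d (Q(d) = 4 - (d - 1*(-1)) = 4 - (d + 1) = 4 - (1 + d) = 4 + (-1 - d) = 3 - d)
l(h) = 3 (l(h) = h + (3 - h) = 3)
l(-25)² = 3² = 9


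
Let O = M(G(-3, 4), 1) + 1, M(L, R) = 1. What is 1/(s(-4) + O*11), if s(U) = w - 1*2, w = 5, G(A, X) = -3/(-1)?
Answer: 1/25 ≈ 0.040000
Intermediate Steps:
G(A, X) = 3 (G(A, X) = -3*(-1) = 3)
s(U) = 3 (s(U) = 5 - 1*2 = 5 - 2 = 3)
O = 2 (O = 1 + 1 = 2)
1/(s(-4) + O*11) = 1/(3 + 2*11) = 1/(3 + 22) = 1/25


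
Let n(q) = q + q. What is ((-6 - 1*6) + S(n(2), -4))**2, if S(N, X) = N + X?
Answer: 144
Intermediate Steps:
n(q) = 2*q
((-6 - 1*6) + S(n(2), -4))**2 = ((-6 - 1*6) + (2*2 - 4))**2 = ((-6 - 6) + (4 - 4))**2 = (-12 + 0)**2 = (-12)**2 = 144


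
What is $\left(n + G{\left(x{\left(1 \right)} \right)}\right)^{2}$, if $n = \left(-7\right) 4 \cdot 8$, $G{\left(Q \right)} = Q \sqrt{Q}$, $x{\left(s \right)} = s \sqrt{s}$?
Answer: $49729$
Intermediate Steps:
$x{\left(s \right)} = s^{\frac{3}{2}}$
$G{\left(Q \right)} = Q^{\frac{3}{2}}$
$n = -224$ ($n = \left(-28\right) 8 = -224$)
$\left(n + G{\left(x{\left(1 \right)} \right)}\right)^{2} = \left(-224 + \left(1^{\frac{3}{2}}\right)^{\frac{3}{2}}\right)^{2} = \left(-224 + 1^{\frac{3}{2}}\right)^{2} = \left(-224 + 1\right)^{2} = \left(-223\right)^{2} = 49729$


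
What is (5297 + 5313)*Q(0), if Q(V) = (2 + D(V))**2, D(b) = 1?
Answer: 95490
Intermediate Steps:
Q(V) = 9 (Q(V) = (2 + 1)**2 = 3**2 = 9)
(5297 + 5313)*Q(0) = (5297 + 5313)*9 = 10610*9 = 95490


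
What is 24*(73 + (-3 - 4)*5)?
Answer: 912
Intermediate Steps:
24*(73 + (-3 - 4)*5) = 24*(73 - 7*5) = 24*(73 - 35) = 24*38 = 912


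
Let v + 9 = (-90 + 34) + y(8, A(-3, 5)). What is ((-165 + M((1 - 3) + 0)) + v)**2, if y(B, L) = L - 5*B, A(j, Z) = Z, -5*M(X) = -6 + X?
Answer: 1734489/25 ≈ 69380.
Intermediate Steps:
M(X) = 6/5 - X/5 (M(X) = -(-6 + X)/5 = 6/5 - X/5)
v = -100 (v = -9 + ((-90 + 34) + (5 - 5*8)) = -9 + (-56 + (5 - 40)) = -9 + (-56 - 35) = -9 - 91 = -100)
((-165 + M((1 - 3) + 0)) + v)**2 = ((-165 + (6/5 - ((1 - 3) + 0)/5)) - 100)**2 = ((-165 + (6/5 - (-2 + 0)/5)) - 100)**2 = ((-165 + (6/5 - 1/5*(-2))) - 100)**2 = ((-165 + (6/5 + 2/5)) - 100)**2 = ((-165 + 8/5) - 100)**2 = (-817/5 - 100)**2 = (-1317/5)**2 = 1734489/25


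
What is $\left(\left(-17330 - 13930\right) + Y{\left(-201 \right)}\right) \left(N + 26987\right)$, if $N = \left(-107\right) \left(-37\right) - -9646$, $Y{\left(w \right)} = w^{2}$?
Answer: $371051472$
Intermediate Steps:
$N = 13605$ ($N = 3959 + 9646 = 13605$)
$\left(\left(-17330 - 13930\right) + Y{\left(-201 \right)}\right) \left(N + 26987\right) = \left(\left(-17330 - 13930\right) + \left(-201\right)^{2}\right) \left(13605 + 26987\right) = \left(\left(-17330 - 13930\right) + 40401\right) 40592 = \left(-31260 + 40401\right) 40592 = 9141 \cdot 40592 = 371051472$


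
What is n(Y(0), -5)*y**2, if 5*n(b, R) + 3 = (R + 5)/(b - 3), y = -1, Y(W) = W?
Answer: -3/5 ≈ -0.60000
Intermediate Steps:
n(b, R) = -3/5 + (5 + R)/(5*(-3 + b)) (n(b, R) = -3/5 + ((R + 5)/(b - 3))/5 = -3/5 + ((5 + R)/(-3 + b))/5 = -3/5 + (5 + R)/(5*(-3 + b)))
n(Y(0), -5)*y**2 = ((14 - 5 - 3*0)/(5*(-3 + 0)))*(-1)**2 = ((1/5)*(14 - 5 + 0)/(-3))*1 = ((1/5)*(-1/3)*9)*1 = -3/5*1 = -3/5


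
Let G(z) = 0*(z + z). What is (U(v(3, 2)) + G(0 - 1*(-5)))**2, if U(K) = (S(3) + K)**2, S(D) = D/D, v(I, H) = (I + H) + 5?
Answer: 14641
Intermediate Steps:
v(I, H) = 5 + H + I (v(I, H) = (H + I) + 5 = 5 + H + I)
S(D) = 1
G(z) = 0 (G(z) = 0*(2*z) = 0)
U(K) = (1 + K)**2
(U(v(3, 2)) + G(0 - 1*(-5)))**2 = ((1 + (5 + 2 + 3))**2 + 0)**2 = ((1 + 10)**2 + 0)**2 = (11**2 + 0)**2 = (121 + 0)**2 = 121**2 = 14641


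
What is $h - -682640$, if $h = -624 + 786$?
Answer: $682802$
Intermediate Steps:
$h = 162$
$h - -682640 = 162 - -682640 = 162 + 682640 = 682802$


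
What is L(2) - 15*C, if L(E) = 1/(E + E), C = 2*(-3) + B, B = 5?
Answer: 61/4 ≈ 15.250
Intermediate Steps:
C = -1 (C = 2*(-3) + 5 = -6 + 5 = -1)
L(E) = 1/(2*E)
L(2) - 15*C = (½)/2 - 15*(-1) = (½)*(½) + 15 = ¼ + 15 = 61/4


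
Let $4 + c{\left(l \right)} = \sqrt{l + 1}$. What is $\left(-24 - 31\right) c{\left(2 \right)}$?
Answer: $220 - 55 \sqrt{3} \approx 124.74$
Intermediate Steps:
$c{\left(l \right)} = -4 + \sqrt{1 + l}$ ($c{\left(l \right)} = -4 + \sqrt{l + 1} = -4 + \sqrt{1 + l}$)
$\left(-24 - 31\right) c{\left(2 \right)} = \left(-24 - 31\right) \left(-4 + \sqrt{1 + 2}\right) = - 55 \left(-4 + \sqrt{3}\right) = 220 - 55 \sqrt{3}$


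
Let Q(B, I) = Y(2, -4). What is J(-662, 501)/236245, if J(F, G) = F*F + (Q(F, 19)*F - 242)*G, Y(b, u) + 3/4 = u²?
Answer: -9481687/472490 ≈ -20.067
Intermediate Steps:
Y(b, u) = -¾ + u²
Q(B, I) = 61/4 (Q(B, I) = -¾ + (-4)² = -¾ + 16 = 61/4)
J(F, G) = F² + G*(-242 + 61*F/4) (J(F, G) = F*F + (61*F/4 - 242)*G = F² + (-242 + 61*F/4)*G = F² + G*(-242 + 61*F/4))
J(-662, 501)/236245 = ((-662)² - 242*501 + (61/4)*(-662)*501)/236245 = (438244 - 121242 - 10115691/2)*(1/236245) = -9481687/2*1/236245 = -9481687/472490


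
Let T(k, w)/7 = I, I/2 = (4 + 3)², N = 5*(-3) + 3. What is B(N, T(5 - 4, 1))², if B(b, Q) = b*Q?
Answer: 67765824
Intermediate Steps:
N = -12 (N = -15 + 3 = -12)
I = 98 (I = 2*(4 + 3)² = 2*7² = 2*49 = 98)
T(k, w) = 686 (T(k, w) = 7*98 = 686)
B(b, Q) = Q*b
B(N, T(5 - 4, 1))² = (686*(-12))² = (-8232)² = 67765824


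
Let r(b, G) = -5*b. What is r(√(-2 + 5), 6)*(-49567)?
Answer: 247835*√3 ≈ 4.2926e+5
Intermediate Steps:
r(√(-2 + 5), 6)*(-49567) = -5*√(-2 + 5)*(-49567) = -5*√3*(-49567) = 247835*√3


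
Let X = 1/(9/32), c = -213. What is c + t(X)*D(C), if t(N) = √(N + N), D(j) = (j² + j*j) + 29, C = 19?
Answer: 5369/3 ≈ 1789.7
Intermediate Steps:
D(j) = 29 + 2*j² (D(j) = (j² + j²) + 29 = 2*j² + 29 = 29 + 2*j²)
X = 32/9 (X = 1/(9*(1/32)) = 1/(9/32) = 32/9 ≈ 3.5556)
t(N) = √2*√N (t(N) = √(2*N) = √2*√N)
c + t(X)*D(C) = -213 + (√2*√(32/9))*(29 + 2*19²) = -213 + (√2*(4*√2/3))*(29 + 2*361) = -213 + 8*(29 + 722)/3 = -213 + (8/3)*751 = -213 + 6008/3 = 5369/3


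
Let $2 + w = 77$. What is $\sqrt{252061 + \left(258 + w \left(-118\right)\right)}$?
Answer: $\sqrt{243469} \approx 493.43$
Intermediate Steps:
$w = 75$ ($w = -2 + 77 = 75$)
$\sqrt{252061 + \left(258 + w \left(-118\right)\right)} = \sqrt{252061 + \left(258 + 75 \left(-118\right)\right)} = \sqrt{252061 + \left(258 - 8850\right)} = \sqrt{252061 - 8592} = \sqrt{243469}$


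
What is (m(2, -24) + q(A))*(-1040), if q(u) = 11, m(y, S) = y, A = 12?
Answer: -13520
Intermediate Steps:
(m(2, -24) + q(A))*(-1040) = (2 + 11)*(-1040) = 13*(-1040) = -13520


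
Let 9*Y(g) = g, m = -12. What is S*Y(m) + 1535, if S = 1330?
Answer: -715/3 ≈ -238.33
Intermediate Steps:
Y(g) = g/9
S*Y(m) + 1535 = 1330*((⅑)*(-12)) + 1535 = 1330*(-4/3) + 1535 = -5320/3 + 1535 = -715/3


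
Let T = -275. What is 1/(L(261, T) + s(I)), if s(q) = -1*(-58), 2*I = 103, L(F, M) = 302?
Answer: 1/360 ≈ 0.0027778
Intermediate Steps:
I = 103/2 (I = (1/2)*103 = 103/2 ≈ 51.500)
s(q) = 58
1/(L(261, T) + s(I)) = 1/(302 + 58) = 1/360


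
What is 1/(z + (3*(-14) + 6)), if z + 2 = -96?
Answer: -1/134 ≈ -0.0074627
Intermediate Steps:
z = -98 (z = -2 - 96 = -98)
1/(z + (3*(-14) + 6)) = 1/(-98 + (3*(-14) + 6)) = 1/(-98 + (-42 + 6)) = 1/(-98 - 36) = 1/(-134) = -1/134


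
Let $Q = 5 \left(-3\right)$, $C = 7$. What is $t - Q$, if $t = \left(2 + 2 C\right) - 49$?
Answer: $-18$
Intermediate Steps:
$Q = -15$
$t = -33$ ($t = \left(2 + 2 \cdot 7\right) - 49 = \left(2 + 14\right) - 49 = 16 - 49 = -33$)
$t - Q = -33 - -15 = -33 + 15 = -18$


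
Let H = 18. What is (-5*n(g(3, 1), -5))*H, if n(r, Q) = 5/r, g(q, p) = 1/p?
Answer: -450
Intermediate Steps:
(-5*n(g(3, 1), -5))*H = -25/(1/1)*18 = -25/1*18 = -25*18 = -450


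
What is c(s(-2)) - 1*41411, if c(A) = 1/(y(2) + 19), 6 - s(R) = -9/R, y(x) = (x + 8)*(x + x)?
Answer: -2443248/59 ≈ -41411.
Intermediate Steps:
y(x) = 2*x*(8 + x) (y(x) = (8 + x)*(2*x) = 2*x*(8 + x))
s(R) = 6 + 9/R (s(R) = 6 - (-9)/R = 6 + 9/R)
c(A) = 1/59 (c(A) = 1/(2*2*(8 + 2) + 19) = 1/(2*2*10 + 19) = 1/(40 + 19) = 1/59)
c(s(-2)) - 1*41411 = 1/59 - 1*41411 = 1/59 - 41411 = -2443248/59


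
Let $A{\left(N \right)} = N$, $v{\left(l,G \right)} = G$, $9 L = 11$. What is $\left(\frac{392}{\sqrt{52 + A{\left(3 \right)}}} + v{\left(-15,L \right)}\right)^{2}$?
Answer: $\frac{12453439}{4455} + \frac{784 \sqrt{55}}{45} \approx 2924.6$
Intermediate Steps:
$L = \frac{11}{9}$ ($L = \frac{1}{9} \cdot 11 = \frac{11}{9} \approx 1.2222$)
$\left(\frac{392}{\sqrt{52 + A{\left(3 \right)}}} + v{\left(-15,L \right)}\right)^{2} = \left(\frac{392}{\sqrt{52 + 3}} + \frac{11}{9}\right)^{2} = \left(\frac{392}{\sqrt{55}} + \frac{11}{9}\right)^{2} = \left(392 \frac{\sqrt{55}}{55} + \frac{11}{9}\right)^{2} = \left(\frac{392 \sqrt{55}}{55} + \frac{11}{9}\right)^{2} = \left(\frac{11}{9} + \frac{392 \sqrt{55}}{55}\right)^{2}$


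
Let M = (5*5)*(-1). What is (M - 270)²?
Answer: 87025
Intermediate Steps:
M = -25 (M = 25*(-1) = -25)
(M - 270)² = (-25 - 270)² = (-295)² = 87025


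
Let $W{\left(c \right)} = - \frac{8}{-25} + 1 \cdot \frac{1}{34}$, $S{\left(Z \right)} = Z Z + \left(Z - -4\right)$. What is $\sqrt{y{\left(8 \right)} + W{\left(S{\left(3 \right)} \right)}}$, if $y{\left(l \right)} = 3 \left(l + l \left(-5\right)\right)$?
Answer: $\frac{i \sqrt{2764302}}{170} \approx 9.7801 i$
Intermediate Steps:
$S{\left(Z \right)} = 4 + Z + Z^{2}$ ($S{\left(Z \right)} = Z^{2} + \left(Z + 4\right) = Z^{2} + \left(4 + Z\right) = 4 + Z + Z^{2}$)
$W{\left(c \right)} = \frac{297}{850}$ ($W{\left(c \right)} = \left(-8\right) \left(- \frac{1}{25}\right) + 1 \cdot \frac{1}{34} = \frac{8}{25} + \frac{1}{34} = \frac{297}{850}$)
$y{\left(l \right)} = - 12 l$ ($y{\left(l \right)} = 3 \left(l - 5 l\right) = 3 \left(- 4 l\right) = - 12 l$)
$\sqrt{y{\left(8 \right)} + W{\left(S{\left(3 \right)} \right)}} = \sqrt{\left(-12\right) 8 + \frac{297}{850}} = \sqrt{-96 + \frac{297}{850}} = \sqrt{- \frac{81303}{850}} = \frac{i \sqrt{2764302}}{170}$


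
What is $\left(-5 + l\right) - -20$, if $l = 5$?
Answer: $20$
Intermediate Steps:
$\left(-5 + l\right) - -20 = \left(-5 + 5\right) - -20 = 0 + 20 = 20$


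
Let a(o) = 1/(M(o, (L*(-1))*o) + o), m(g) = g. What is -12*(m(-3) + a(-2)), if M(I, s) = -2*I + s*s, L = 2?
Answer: 106/3 ≈ 35.333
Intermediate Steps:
M(I, s) = s² - 2*I (M(I, s) = -2*I + s² = s² - 2*I)
a(o) = 1/(-o + 4*o²) (a(o) = 1/((((2*(-1))*o)² - 2*o) + o) = 1/(((-2*o)² - 2*o) + o) = 1/((4*o² - 2*o) + o) = 1/((-2*o + 4*o²) + o) = 1/(-o + 4*o²))
-12*(m(-3) + a(-2)) = -12*(-3 + 1/((-2)*(-1 + 4*(-2)))) = -12*(-3 - 1/(2*(-1 - 8))) = -12*(-3 - ½/(-9)) = -12*(-3 - ½*(-⅑)) = -12*(-3 + 1/18) = -12*(-53/18) = 106/3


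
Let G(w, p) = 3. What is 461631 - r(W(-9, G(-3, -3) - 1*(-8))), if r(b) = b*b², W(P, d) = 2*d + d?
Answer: 425694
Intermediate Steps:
W(P, d) = 3*d
r(b) = b³
461631 - r(W(-9, G(-3, -3) - 1*(-8))) = 461631 - (3*(3 - 1*(-8)))³ = 461631 - (3*(3 + 8))³ = 461631 - (3*11)³ = 461631 - 1*33³ = 461631 - 1*35937 = 461631 - 35937 = 425694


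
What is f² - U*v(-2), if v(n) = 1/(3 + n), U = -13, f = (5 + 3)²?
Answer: 4109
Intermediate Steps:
f = 64 (f = 8² = 64)
f² - U*v(-2) = 64² - (-13)/(3 - 2) = 4096 - (-13)/1 = 4096 - (-13) = 4096 - 1*(-13) = 4096 + 13 = 4109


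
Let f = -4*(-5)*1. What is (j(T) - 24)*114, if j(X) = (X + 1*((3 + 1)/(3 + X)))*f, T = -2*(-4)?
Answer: 179664/11 ≈ 16333.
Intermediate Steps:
T = 8
f = 20 (f = 20*1 = 20)
j(X) = 20*X + 80/(3 + X) (j(X) = (X + 1*((3 + 1)/(3 + X)))*20 = (X + 1*(4/(3 + X)))*20 = (X + 4/(3 + X))*20 = 20*X + 80/(3 + X))
(j(T) - 24)*114 = (20*(4 + 8² + 3*8)/(3 + 8) - 24)*114 = (20*(4 + 64 + 24)/11 - 24)*114 = (20*(1/11)*92 - 24)*114 = (1840/11 - 24)*114 = (1576/11)*114 = 179664/11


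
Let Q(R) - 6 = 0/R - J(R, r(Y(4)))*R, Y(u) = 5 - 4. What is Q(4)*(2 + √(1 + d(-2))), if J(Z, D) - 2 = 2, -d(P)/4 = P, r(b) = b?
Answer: -50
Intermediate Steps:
Y(u) = 1
d(P) = -4*P
J(Z, D) = 4 (J(Z, D) = 2 + 2 = 4)
Q(R) = 6 - 4*R (Q(R) = 6 + (0/R - 4*R) = 6 + (0 - 4*R) = 6 - 4*R)
Q(4)*(2 + √(1 + d(-2))) = (6 - 4*4)*(2 + √(1 - 4*(-2))) = (6 - 16)*(2 + √(1 + 8)) = -10*(2 + √9) = -10*(2 + 3) = -10*5 = -50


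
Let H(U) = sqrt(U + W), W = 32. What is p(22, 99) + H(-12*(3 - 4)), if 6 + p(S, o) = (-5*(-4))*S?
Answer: 434 + 2*sqrt(11) ≈ 440.63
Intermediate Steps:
p(S, o) = -6 + 20*S (p(S, o) = -6 + (-5*(-4))*S = -6 + 20*S)
H(U) = sqrt(32 + U) (H(U) = sqrt(U + 32) = sqrt(32 + U))
p(22, 99) + H(-12*(3 - 4)) = (-6 + 20*22) + sqrt(32 - 12*(3 - 4)) = (-6 + 440) + sqrt(32 - 12*(-1)) = 434 + sqrt(32 + 12) = 434 + sqrt(44) = 434 + 2*sqrt(11)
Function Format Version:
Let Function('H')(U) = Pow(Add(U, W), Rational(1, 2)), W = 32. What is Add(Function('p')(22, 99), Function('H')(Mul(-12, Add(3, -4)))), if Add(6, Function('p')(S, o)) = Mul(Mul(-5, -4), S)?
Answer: Add(434, Mul(2, Pow(11, Rational(1, 2)))) ≈ 440.63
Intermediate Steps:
Function('p')(S, o) = Add(-6, Mul(20, S)) (Function('p')(S, o) = Add(-6, Mul(Mul(-5, -4), S)) = Add(-6, Mul(20, S)))
Function('H')(U) = Pow(Add(32, U), Rational(1, 2)) (Function('H')(U) = Pow(Add(U, 32), Rational(1, 2)) = Pow(Add(32, U), Rational(1, 2)))
Add(Function('p')(22, 99), Function('H')(Mul(-12, Add(3, -4)))) = Add(Add(-6, Mul(20, 22)), Pow(Add(32, Mul(-12, Add(3, -4))), Rational(1, 2))) = Add(Add(-6, 440), Pow(Add(32, Mul(-12, -1)), Rational(1, 2))) = Add(434, Pow(Add(32, 12), Rational(1, 2))) = Add(434, Pow(44, Rational(1, 2))) = Add(434, Mul(2, Pow(11, Rational(1, 2))))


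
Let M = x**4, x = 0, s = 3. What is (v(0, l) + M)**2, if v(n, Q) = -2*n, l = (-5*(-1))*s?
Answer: 0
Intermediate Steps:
l = 15 (l = -5*(-1)*3 = 5*3 = 15)
M = 0 (M = 0**4 = 0)
(v(0, l) + M)**2 = (-2*0 + 0)**2 = (0 + 0)**2 = 0**2 = 0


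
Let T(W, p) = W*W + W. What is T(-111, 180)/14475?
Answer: 814/965 ≈ 0.84352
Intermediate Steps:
T(W, p) = W + W² (T(W, p) = W² + W = W + W²)
T(-111, 180)/14475 = -111*(1 - 111)/14475 = -111*(-110)*(1/14475) = 12210*(1/14475) = 814/965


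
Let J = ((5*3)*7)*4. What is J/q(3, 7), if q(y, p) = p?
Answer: 60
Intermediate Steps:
J = 420 (J = (15*7)*4 = 105*4 = 420)
J/q(3, 7) = 420/7 = 420*(⅐) = 60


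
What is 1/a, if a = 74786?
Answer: 1/74786 ≈ 1.3371e-5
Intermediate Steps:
1/a = 1/74786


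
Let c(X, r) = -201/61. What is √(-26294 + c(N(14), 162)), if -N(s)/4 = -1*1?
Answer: I*√97852235/61 ≈ 162.16*I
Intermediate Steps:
N(s) = 4 (N(s) = -(-4) = -4*(-1) = 4)
c(X, r) = -201/61 (c(X, r) = -201*1/61 = -201/61)
√(-26294 + c(N(14), 162)) = √(-26294 - 201/61) = √(-1604135/61) = I*√97852235/61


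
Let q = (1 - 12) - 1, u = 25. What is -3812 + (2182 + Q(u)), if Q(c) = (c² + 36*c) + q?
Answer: -117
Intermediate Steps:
q = -12 (q = -11 - 1 = -12)
Q(c) = -12 + c² + 36*c (Q(c) = (c² + 36*c) - 12 = -12 + c² + 36*c)
-3812 + (2182 + Q(u)) = -3812 + (2182 + (-12 + 25² + 36*25)) = -3812 + (2182 + (-12 + 625 + 900)) = -3812 + (2182 + 1513) = -3812 + 3695 = -117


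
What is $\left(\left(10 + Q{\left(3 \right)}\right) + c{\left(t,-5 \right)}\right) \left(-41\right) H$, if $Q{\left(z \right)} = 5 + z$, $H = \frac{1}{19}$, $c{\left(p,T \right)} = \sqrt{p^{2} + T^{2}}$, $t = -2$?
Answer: $- \frac{738}{19} - \frac{41 \sqrt{29}}{19} \approx -50.463$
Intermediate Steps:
$c{\left(p,T \right)} = \sqrt{T^{2} + p^{2}}$
$H = \frac{1}{19} \approx 0.052632$
$\left(\left(10 + Q{\left(3 \right)}\right) + c{\left(t,-5 \right)}\right) \left(-41\right) H = \left(\left(10 + \left(5 + 3\right)\right) + \sqrt{\left(-5\right)^{2} + \left(-2\right)^{2}}\right) \left(-41\right) \frac{1}{19} = \left(\left(10 + 8\right) + \sqrt{25 + 4}\right) \left(-41\right) \frac{1}{19} = \left(18 + \sqrt{29}\right) \left(-41\right) \frac{1}{19} = \left(-738 - 41 \sqrt{29}\right) \frac{1}{19} = - \frac{738}{19} - \frac{41 \sqrt{29}}{19}$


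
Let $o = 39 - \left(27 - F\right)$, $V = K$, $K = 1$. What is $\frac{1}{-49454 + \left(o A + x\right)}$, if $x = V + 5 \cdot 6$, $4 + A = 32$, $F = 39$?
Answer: $- \frac{1}{47995} \approx -2.0835 \cdot 10^{-5}$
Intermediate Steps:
$V = 1$
$o = 51$ ($o = 39 - \left(27 - 39\right) = 39 - -12 = 39 + 12 = 51$)
$A = 28$ ($A = -4 + 32 = 28$)
$x = 31$ ($x = 1 + 5 \cdot 6 = 1 + 30 = 31$)
$\frac{1}{-49454 + \left(o A + x\right)} = \frac{1}{-49454 + \left(51 \cdot 28 + 31\right)} = \frac{1}{-49454 + \left(1428 + 31\right)} = \frac{1}{-49454 + 1459} = \frac{1}{-47995} = - \frac{1}{47995}$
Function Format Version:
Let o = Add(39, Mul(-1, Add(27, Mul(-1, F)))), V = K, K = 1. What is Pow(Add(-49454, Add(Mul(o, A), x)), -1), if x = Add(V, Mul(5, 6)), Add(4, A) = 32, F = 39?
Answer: Rational(-1, 47995) ≈ -2.0835e-5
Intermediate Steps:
V = 1
o = 51 (o = Add(39, Mul(-1, Add(27, Mul(-1, 39)))) = Add(39, Mul(-1, Add(27, -39))) = Add(39, Mul(-1, -12)) = Add(39, 12) = 51)
A = 28 (A = Add(-4, 32) = 28)
x = 31 (x = Add(1, Mul(5, 6)) = Add(1, 30) = 31)
Pow(Add(-49454, Add(Mul(o, A), x)), -1) = Pow(Add(-49454, Add(Mul(51, 28), 31)), -1) = Pow(Add(-49454, Add(1428, 31)), -1) = Pow(Add(-49454, 1459), -1) = Pow(-47995, -1) = Rational(-1, 47995)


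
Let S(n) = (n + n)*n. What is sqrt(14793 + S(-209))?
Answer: sqrt(102155) ≈ 319.62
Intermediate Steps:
S(n) = 2*n**2 (S(n) = (2*n)*n = 2*n**2)
sqrt(14793 + S(-209)) = sqrt(14793 + 2*(-209)**2) = sqrt(14793 + 2*43681) = sqrt(14793 + 87362) = sqrt(102155)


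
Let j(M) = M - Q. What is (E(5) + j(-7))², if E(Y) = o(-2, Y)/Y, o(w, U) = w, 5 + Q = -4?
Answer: 64/25 ≈ 2.5600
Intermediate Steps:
Q = -9 (Q = -5 - 4 = -9)
E(Y) = -2/Y
j(M) = 9 + M (j(M) = M - 1*(-9) = M + 9 = 9 + M)
(E(5) + j(-7))² = (-2/5 + (9 - 7))² = (-2*⅕ + 2)² = (-⅖ + 2)² = (8/5)² = 64/25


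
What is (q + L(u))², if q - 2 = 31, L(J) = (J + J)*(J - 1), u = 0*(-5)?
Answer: 1089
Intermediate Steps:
u = 0
L(J) = 2*J*(-1 + J) (L(J) = (2*J)*(-1 + J) = 2*J*(-1 + J))
q = 33 (q = 2 + 31 = 33)
(q + L(u))² = (33 + 2*0*(-1 + 0))² = (33 + 2*0*(-1))² = (33 + 0)² = 33² = 1089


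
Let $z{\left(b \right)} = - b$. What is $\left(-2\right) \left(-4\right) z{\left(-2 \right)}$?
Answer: $16$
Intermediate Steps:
$\left(-2\right) \left(-4\right) z{\left(-2 \right)} = \left(-2\right) \left(-4\right) \left(\left(-1\right) \left(-2\right)\right) = 8 \cdot 2 = 16$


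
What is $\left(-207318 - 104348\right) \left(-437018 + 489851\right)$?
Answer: $-16466249778$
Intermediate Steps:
$\left(-207318 - 104348\right) \left(-437018 + 489851\right) = \left(-311666\right) 52833 = -16466249778$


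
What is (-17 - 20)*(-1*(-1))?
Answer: -37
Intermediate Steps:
(-17 - 20)*(-1*(-1)) = -37*1 = -37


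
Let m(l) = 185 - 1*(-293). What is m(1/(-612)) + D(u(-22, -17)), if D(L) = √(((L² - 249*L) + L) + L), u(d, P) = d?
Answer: 478 + √5918 ≈ 554.93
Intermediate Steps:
m(l) = 478 (m(l) = 185 + 293 = 478)
D(L) = √(L² - 247*L) (D(L) = √((L² - 248*L) + L) = √(L² - 247*L))
m(1/(-612)) + D(u(-22, -17)) = 478 + √(-22*(-247 - 22)) = 478 + √(-22*(-269)) = 478 + √5918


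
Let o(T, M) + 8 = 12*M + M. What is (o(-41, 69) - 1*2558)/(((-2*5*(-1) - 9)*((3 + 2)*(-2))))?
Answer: 1669/10 ≈ 166.90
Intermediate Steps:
o(T, M) = -8 + 13*M (o(T, M) = -8 + (12*M + M) = -8 + 13*M)
(o(-41, 69) - 1*2558)/(((-2*5*(-1) - 9)*((3 + 2)*(-2)))) = ((-8 + 13*69) - 1*2558)/(((-2*5*(-1) - 9)*((3 + 2)*(-2)))) = ((-8 + 897) - 2558)/(((-10*(-1) - 9)*(5*(-2)))) = (889 - 2558)/(((10 - 9)*(-10))) = -1669/(1*(-10)) = -1669/(-10) = -1669*(-⅒) = 1669/10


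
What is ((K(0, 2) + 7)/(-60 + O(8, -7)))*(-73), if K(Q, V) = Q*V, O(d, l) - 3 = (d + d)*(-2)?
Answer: 511/89 ≈ 5.7416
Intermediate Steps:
O(d, l) = 3 - 4*d (O(d, l) = 3 + (d + d)*(-2) = 3 + (2*d)*(-2) = 3 - 4*d)
((K(0, 2) + 7)/(-60 + O(8, -7)))*(-73) = ((0*2 + 7)/(-60 + (3 - 4*8)))*(-73) = ((0 + 7)/(-60 + (3 - 32)))*(-73) = (7/(-60 - 29))*(-73) = (7/(-89))*(-73) = (7*(-1/89))*(-73) = -7/89*(-73) = 511/89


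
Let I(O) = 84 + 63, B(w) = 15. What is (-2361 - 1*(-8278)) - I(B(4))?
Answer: 5770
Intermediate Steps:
I(O) = 147
(-2361 - 1*(-8278)) - I(B(4)) = (-2361 - 1*(-8278)) - 1*147 = (-2361 + 8278) - 147 = 5917 - 147 = 5770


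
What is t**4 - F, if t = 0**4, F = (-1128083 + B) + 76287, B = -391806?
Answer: 1443602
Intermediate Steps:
F = -1443602 (F = (-1128083 - 391806) + 76287 = -1519889 + 76287 = -1443602)
t = 0
t**4 - F = 0**4 - 1*(-1443602) = 0 + 1443602 = 1443602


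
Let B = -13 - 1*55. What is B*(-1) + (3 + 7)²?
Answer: 168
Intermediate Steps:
B = -68 (B = -13 - 55 = -68)
B*(-1) + (3 + 7)² = -68*(-1) + (3 + 7)² = 68 + 10² = 68 + 100 = 168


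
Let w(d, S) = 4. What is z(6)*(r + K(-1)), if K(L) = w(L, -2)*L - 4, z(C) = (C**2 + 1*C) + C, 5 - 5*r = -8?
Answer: -1296/5 ≈ -259.20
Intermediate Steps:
r = 13/5 (r = 1 - 1/5*(-8) = 1 + 8/5 = 13/5 ≈ 2.6000)
z(C) = C**2 + 2*C (z(C) = (C**2 + C) + C = (C + C**2) + C = C**2 + 2*C)
K(L) = -4 + 4*L (K(L) = 4*L - 4 = -4 + 4*L)
z(6)*(r + K(-1)) = (6*(2 + 6))*(13/5 + (-4 + 4*(-1))) = (6*8)*(13/5 + (-4 - 4)) = 48*(13/5 - 8) = 48*(-27/5) = -1296/5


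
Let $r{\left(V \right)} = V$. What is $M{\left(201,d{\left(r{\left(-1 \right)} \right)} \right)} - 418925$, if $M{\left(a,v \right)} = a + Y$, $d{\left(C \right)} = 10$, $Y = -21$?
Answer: $-418745$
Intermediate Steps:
$M{\left(a,v \right)} = -21 + a$ ($M{\left(a,v \right)} = a - 21 = -21 + a$)
$M{\left(201,d{\left(r{\left(-1 \right)} \right)} \right)} - 418925 = \left(-21 + 201\right) - 418925 = 180 - 418925 = -418745$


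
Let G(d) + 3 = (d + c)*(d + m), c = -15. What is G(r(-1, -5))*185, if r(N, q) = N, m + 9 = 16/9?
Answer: 214045/9 ≈ 23783.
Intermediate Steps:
m = -65/9 (m = -9 + 16/9 = -65/9 ≈ -7.2222)
G(d) = -3 + (-15 + d)*(-65/9 + d) (G(d) = -3 + (d - 15)*(d - 65/9) = -3 + (-15 + d)*(-65/9 + d))
G(r(-1, -5))*185 = (316/3 + (-1)² - 200/9*(-1))*185 = (316/3 + 1 + 200/9)*185 = (1157/9)*185 = 214045/9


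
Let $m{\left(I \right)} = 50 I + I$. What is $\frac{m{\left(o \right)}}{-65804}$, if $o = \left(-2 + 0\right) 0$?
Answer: $0$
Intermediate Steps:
$o = 0$ ($o = \left(-2\right) 0 = 0$)
$m{\left(I \right)} = 51 I$
$\frac{m{\left(o \right)}}{-65804} = \frac{51 \cdot 0}{-65804} = 0 \left(- \frac{1}{65804}\right) = 0$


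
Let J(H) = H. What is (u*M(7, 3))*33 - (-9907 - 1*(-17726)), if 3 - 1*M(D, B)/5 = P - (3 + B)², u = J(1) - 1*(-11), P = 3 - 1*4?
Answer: 71381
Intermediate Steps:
P = -1 (P = 3 - 4 = -1)
u = 12 (u = 1 - 1*(-11) = 1 + 11 = 12)
M(D, B) = 20 + 5*(3 + B)² (M(D, B) = 15 - 5*(-1 - (3 + B)²) = 15 + (5 + 5*(3 + B)²) = 20 + 5*(3 + B)²)
(u*M(7, 3))*33 - (-9907 - 1*(-17726)) = (12*(20 + 5*(3 + 3)²))*33 - (-9907 - 1*(-17726)) = (12*(20 + 5*6²))*33 - (-9907 + 17726) = (12*(20 + 5*36))*33 - 1*7819 = (12*(20 + 180))*33 - 7819 = (12*200)*33 - 7819 = 2400*33 - 7819 = 79200 - 7819 = 71381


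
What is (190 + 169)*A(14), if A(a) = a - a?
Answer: 0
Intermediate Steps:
A(a) = 0
(190 + 169)*A(14) = (190 + 169)*0 = 359*0 = 0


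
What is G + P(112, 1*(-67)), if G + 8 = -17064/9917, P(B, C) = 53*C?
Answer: -35311667/9917 ≈ -3560.7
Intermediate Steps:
G = -96400/9917 (G = -8 - 17064/9917 = -96400/9917 ≈ -9.7207)
G + P(112, 1*(-67)) = -96400/9917 + 53*(1*(-67)) = -96400/9917 + 53*(-67) = -96400/9917 - 3551 = -35311667/9917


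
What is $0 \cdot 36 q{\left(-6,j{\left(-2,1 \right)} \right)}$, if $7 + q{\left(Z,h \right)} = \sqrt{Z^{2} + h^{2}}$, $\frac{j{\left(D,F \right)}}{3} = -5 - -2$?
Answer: $0$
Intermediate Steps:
$j{\left(D,F \right)} = -9$ ($j{\left(D,F \right)} = 3 \left(-5 - -2\right) = 3 \left(-5 + 2\right) = 3 \left(-3\right) = -9$)
$q{\left(Z,h \right)} = -7 + \sqrt{Z^{2} + h^{2}}$
$0 \cdot 36 q{\left(-6,j{\left(-2,1 \right)} \right)} = 0 \cdot 36 \left(-7 + \sqrt{\left(-6\right)^{2} + \left(-9\right)^{2}}\right) = 0 \left(-7 + \sqrt{36 + 81}\right) = 0 \left(-7 + \sqrt{117}\right) = 0 \left(-7 + 3 \sqrt{13}\right) = 0$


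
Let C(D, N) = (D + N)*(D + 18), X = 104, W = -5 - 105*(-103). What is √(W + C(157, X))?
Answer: √56485 ≈ 237.67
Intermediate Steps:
W = 10810 (W = -5 + 10815 = 10810)
C(D, N) = (18 + D)*(D + N) (C(D, N) = (D + N)*(18 + D) = (18 + D)*(D + N))
√(W + C(157, X)) = √(10810 + (157² + 18*157 + 18*104 + 157*104)) = √(10810 + (24649 + 2826 + 1872 + 16328)) = √(10810 + 45675) = √56485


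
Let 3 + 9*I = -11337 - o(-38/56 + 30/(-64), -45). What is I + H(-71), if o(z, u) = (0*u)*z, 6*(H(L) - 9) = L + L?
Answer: -3824/3 ≈ -1274.7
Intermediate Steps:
H(L) = 9 + L/3 (H(L) = 9 + (L + L)/6 = 9 + (2*L)/6 = 9 + L/3)
o(z, u) = 0 (o(z, u) = 0*z = 0)
I = -1260 (I = -⅓ + (-11337 - 1*0)/9 = -⅓ + (-11337 + 0)/9 = -⅓ + (⅑)*(-11337) = -⅓ - 3779/3 = -1260)
I + H(-71) = -1260 + (9 + (⅓)*(-71)) = -1260 + (9 - 71/3) = -1260 - 44/3 = -3824/3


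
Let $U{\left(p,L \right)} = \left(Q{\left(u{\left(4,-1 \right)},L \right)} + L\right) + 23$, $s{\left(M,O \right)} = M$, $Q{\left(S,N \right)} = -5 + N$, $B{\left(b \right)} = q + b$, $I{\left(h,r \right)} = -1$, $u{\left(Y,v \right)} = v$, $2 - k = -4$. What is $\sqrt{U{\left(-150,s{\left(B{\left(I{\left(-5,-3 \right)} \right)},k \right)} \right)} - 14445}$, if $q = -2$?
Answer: $i \sqrt{14433} \approx 120.14 i$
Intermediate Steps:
$k = 6$ ($k = 2 - -4 = 2 + 4 = 6$)
$B{\left(b \right)} = -2 + b$
$U{\left(p,L \right)} = 18 + 2 L$ ($U{\left(p,L \right)} = \left(\left(-5 + L\right) + L\right) + 23 = \left(-5 + 2 L\right) + 23 = 18 + 2 L$)
$\sqrt{U{\left(-150,s{\left(B{\left(I{\left(-5,-3 \right)} \right)},k \right)} \right)} - 14445} = \sqrt{\left(18 + 2 \left(-2 - 1\right)\right) - 14445} = \sqrt{\left(18 + 2 \left(-3\right)\right) - 14445} = \sqrt{\left(18 - 6\right) - 14445} = \sqrt{12 - 14445} = \sqrt{-14433} = i \sqrt{14433}$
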